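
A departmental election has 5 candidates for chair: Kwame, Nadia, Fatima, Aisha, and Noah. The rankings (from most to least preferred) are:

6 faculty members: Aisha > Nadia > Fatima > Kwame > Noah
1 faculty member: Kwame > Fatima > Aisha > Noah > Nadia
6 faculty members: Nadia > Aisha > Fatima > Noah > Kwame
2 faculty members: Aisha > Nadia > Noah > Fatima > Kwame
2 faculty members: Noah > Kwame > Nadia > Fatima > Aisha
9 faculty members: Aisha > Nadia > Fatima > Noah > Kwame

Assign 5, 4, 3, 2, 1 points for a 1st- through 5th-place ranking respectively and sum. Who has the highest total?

Kwame: 6·2 + 1·5 + 6·1 + 2·1 + 2·4 + 9·1 = 42
Nadia: 6·4 + 1·1 + 6·5 + 2·4 + 2·3 + 9·4 = 105
Fatima: 6·3 + 1·4 + 6·3 + 2·2 + 2·2 + 9·3 = 75
Aisha: 6·5 + 1·3 + 6·4 + 2·5 + 2·1 + 9·5 = 114
Noah: 6·1 + 1·2 + 6·2 + 2·3 + 2·5 + 9·2 = 54
Aisha has the highest Borda score (114).

Aisha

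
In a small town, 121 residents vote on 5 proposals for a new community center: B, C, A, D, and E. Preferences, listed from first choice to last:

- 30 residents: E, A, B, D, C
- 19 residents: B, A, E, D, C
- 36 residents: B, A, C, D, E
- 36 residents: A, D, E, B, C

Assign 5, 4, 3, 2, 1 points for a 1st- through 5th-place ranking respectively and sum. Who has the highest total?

B: 30·3 + 19·5 + 36·5 + 36·2 = 437
C: 30·1 + 19·1 + 36·3 + 36·1 = 193
A: 30·4 + 19·4 + 36·4 + 36·5 = 520
D: 30·2 + 19·2 + 36·2 + 36·4 = 314
E: 30·5 + 19·3 + 36·1 + 36·3 = 351
A has the highest Borda score (520).

A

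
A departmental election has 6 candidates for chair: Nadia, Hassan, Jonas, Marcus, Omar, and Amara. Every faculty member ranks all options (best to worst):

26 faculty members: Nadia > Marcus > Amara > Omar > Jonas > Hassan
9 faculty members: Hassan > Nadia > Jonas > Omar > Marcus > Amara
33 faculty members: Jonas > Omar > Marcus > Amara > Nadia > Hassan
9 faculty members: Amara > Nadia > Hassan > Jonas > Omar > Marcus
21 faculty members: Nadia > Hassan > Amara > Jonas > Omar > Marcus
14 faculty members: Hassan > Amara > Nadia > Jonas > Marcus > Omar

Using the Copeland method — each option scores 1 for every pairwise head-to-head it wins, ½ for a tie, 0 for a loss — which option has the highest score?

Nadia

Nadia: beats Hassan, Jonas, Marcus, and Omar; ties Amara → score 4.5.
Hassan: loses to Nadia, Jonas, Marcus, Omar, and Amara → score 0.
Jonas: beats Hassan, Marcus, and Omar; loses to Nadia and Amara → score 3.
Marcus: beats Hassan and Amara; loses to Nadia, Jonas, and Omar → score 2.
Omar: beats Hassan and Marcus; loses to Nadia, Jonas, and Amara → score 2.
Amara: beats Hassan, Jonas, and Omar; ties Nadia; loses to Marcus → score 3.5.
Nadia has the best pairwise record.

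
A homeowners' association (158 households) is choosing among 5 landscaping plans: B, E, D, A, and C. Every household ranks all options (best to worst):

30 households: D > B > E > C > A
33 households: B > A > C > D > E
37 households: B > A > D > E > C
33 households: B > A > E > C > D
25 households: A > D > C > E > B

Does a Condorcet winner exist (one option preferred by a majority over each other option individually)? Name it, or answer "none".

B

B vs E: 133–25 for B.
B vs D: 103–55 for B.
B vs A: 133–25 for B.
B vs C: 133–25 for B.
B beats every other option head-to-head.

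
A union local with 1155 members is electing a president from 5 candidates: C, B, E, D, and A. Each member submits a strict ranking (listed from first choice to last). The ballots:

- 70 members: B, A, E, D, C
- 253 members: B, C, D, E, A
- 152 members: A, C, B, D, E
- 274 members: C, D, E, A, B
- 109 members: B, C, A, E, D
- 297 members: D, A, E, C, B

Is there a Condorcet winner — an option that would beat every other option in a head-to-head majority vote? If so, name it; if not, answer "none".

C

C vs B: 723–432 for C.
C vs E: 788–367 for C.
C vs D: 788–367 for C.
C vs A: 636–519 for C.
C beats every other option head-to-head.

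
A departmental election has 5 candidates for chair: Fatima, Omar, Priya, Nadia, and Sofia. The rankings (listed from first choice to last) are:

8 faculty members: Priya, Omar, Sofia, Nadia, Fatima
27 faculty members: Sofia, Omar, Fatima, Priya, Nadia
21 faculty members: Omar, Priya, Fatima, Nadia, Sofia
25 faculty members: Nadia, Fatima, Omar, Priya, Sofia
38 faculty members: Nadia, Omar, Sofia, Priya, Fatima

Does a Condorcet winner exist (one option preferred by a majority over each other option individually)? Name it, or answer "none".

Nadia

Nadia vs Fatima: 71–48 for Nadia.
Nadia vs Omar: 63–56 for Nadia.
Nadia vs Priya: 63–56 for Nadia.
Nadia vs Sofia: 84–35 for Nadia.
Nadia beats every other option head-to-head.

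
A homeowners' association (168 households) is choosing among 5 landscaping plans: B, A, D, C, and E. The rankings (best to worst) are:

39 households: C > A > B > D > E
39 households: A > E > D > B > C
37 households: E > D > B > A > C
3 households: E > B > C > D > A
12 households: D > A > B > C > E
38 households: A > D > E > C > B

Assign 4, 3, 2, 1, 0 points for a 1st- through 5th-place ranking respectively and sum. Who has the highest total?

B: 39·2 + 39·1 + 37·2 + 3·3 + 12·2 + 38·0 = 224
A: 39·3 + 39·4 + 37·1 + 3·0 + 12·3 + 38·4 = 498
D: 39·1 + 39·2 + 37·3 + 3·1 + 12·4 + 38·3 = 393
C: 39·4 + 39·0 + 37·0 + 3·2 + 12·1 + 38·1 = 212
E: 39·0 + 39·3 + 37·4 + 3·4 + 12·0 + 38·2 = 353
A has the highest Borda score (498).

A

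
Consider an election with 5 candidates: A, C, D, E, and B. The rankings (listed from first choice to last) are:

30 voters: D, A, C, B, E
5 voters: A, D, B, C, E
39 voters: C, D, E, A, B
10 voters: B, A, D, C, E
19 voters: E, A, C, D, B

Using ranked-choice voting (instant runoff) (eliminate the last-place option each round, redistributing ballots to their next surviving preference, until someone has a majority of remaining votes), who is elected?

C

Round 1: A 5, C 39, D 30, E 19, B 10. Eliminate A.
Round 2: C 39, D 35, E 19, B 10. Eliminate B.
Round 3: C 39, D 45, E 19. Eliminate E.
Round 4: C 58, D 45. C has a majority.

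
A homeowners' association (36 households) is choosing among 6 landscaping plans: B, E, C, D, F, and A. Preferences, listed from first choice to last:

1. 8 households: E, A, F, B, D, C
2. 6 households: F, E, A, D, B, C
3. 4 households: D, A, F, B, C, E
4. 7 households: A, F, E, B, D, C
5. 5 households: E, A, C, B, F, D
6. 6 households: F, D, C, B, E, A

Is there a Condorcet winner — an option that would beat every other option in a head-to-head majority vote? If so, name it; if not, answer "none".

Checking pairwise contests:
E beats B 26–10.
F beats E 23–13.
B beats C 25–11.
B beats D 20–16.
A beats F 24–12.
E beats A 25–11.
Every option loses at least one head-to-head, so there is no Condorcet winner.

none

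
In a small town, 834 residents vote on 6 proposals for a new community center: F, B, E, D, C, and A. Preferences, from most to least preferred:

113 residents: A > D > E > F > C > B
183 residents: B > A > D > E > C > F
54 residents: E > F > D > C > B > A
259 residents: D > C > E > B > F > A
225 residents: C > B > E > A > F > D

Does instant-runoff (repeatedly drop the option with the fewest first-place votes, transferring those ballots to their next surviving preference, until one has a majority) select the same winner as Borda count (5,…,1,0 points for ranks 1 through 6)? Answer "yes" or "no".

no

Instant-runoff — R1 F 0, B 183, E 54, D 259, C 225, A 113 (F out); R2 B 183, E 54, D 259, C 225, A 113 (E out); R3 B 183, D 313, C 225, A 113 (A out); R4 B 183, D 426, C 225 (D winner). Winner: D.
Borda — scores: F 926, B 2387, E 2427, D 2458, C 2565, A 1747. Winner: C.
The two methods disagree.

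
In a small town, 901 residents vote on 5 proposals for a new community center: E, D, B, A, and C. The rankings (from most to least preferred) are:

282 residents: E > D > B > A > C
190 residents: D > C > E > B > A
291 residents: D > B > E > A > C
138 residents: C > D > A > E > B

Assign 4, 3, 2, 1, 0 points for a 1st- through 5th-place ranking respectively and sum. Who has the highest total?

E: 282·4 + 190·2 + 291·2 + 138·1 = 2228
D: 282·3 + 190·4 + 291·4 + 138·3 = 3184
B: 282·2 + 190·1 + 291·3 + 138·0 = 1627
A: 282·1 + 190·0 + 291·1 + 138·2 = 849
C: 282·0 + 190·3 + 291·0 + 138·4 = 1122
D has the highest Borda score (3184).

D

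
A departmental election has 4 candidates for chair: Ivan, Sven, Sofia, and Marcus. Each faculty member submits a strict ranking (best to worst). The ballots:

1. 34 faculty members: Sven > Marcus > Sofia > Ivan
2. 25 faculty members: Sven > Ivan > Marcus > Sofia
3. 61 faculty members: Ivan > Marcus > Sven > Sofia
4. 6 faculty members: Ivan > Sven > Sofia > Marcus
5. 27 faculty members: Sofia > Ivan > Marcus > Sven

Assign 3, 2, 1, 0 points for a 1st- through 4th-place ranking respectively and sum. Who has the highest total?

Ivan: 34·0 + 25·2 + 61·3 + 6·3 + 27·2 = 305
Sven: 34·3 + 25·3 + 61·1 + 6·2 + 27·0 = 250
Sofia: 34·1 + 25·0 + 61·0 + 6·1 + 27·3 = 121
Marcus: 34·2 + 25·1 + 61·2 + 6·0 + 27·1 = 242
Ivan has the highest Borda score (305).

Ivan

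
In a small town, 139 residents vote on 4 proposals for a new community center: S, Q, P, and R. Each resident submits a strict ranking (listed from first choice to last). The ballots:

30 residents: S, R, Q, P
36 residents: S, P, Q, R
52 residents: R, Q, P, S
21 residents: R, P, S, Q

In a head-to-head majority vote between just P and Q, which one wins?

Q

Voters preferring P to Q: 57; preferring Q to P: 82.
Q wins the head-to-head.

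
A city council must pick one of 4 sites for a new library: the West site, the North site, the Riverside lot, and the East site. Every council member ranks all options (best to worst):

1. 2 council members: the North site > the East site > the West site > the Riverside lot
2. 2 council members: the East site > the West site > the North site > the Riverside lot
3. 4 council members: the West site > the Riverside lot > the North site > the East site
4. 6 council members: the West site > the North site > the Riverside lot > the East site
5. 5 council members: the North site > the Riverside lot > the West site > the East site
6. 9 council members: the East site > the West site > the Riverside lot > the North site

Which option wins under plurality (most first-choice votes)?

the East site

First-place votes: the West site 10, the North site 7, the Riverside lot 0, the East site 11.
the East site has the most first-place votes.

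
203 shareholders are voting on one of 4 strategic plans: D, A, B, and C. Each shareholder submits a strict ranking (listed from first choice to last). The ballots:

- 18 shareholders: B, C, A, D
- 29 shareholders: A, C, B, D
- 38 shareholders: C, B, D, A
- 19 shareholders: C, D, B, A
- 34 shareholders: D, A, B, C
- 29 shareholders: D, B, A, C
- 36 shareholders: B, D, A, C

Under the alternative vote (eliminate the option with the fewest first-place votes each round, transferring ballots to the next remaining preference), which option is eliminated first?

Round 1: D 63, A 29, B 54, C 57. Eliminate A.

A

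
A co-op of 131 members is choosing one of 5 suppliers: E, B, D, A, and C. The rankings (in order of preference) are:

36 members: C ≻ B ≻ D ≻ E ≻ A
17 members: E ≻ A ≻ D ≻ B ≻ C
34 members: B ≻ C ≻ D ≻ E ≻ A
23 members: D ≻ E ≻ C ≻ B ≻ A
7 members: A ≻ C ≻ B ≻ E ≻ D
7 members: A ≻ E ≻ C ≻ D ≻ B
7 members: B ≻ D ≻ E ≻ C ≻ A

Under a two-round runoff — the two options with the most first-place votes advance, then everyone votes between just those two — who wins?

Round 1 first-place votes: E 17, B 41, D 23, A 14, C 36.
B and C advance.
Runoff: B is preferred to C by 58 voters; C by 73.
C wins the runoff.

C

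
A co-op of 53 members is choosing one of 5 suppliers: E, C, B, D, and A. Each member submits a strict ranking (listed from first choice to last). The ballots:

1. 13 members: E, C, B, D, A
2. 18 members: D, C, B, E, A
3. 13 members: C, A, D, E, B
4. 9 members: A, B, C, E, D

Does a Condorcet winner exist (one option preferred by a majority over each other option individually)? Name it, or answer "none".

C

C vs E: 40–13 for C.
C vs B: 44–9 for C.
C vs D: 35–18 for C.
C vs A: 44–9 for C.
C beats every other option head-to-head.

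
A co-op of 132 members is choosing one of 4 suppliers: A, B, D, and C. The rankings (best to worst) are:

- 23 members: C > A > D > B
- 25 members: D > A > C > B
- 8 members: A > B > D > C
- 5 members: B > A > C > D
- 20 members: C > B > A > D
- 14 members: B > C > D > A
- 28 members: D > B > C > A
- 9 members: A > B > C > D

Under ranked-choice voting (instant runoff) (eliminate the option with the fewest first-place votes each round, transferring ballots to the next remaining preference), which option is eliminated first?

Round 1: A 17, B 19, D 53, C 43. Eliminate A.

A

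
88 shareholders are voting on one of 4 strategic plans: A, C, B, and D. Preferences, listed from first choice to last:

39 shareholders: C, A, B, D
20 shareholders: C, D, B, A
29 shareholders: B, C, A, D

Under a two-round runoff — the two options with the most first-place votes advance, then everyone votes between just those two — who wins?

Round 1 first-place votes: A 0, C 59, B 29, D 0.
C and B advance.
Runoff: C is preferred to B by 59 voters; B by 29.
C wins the runoff.

C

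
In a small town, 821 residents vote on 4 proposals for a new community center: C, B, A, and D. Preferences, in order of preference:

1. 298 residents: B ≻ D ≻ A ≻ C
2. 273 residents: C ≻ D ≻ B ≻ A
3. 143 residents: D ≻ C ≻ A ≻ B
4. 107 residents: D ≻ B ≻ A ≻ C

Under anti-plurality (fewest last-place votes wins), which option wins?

Last-place votes: C 405, B 143, A 273, D 0.
D is ranked last by the fewest voters, so D wins.

D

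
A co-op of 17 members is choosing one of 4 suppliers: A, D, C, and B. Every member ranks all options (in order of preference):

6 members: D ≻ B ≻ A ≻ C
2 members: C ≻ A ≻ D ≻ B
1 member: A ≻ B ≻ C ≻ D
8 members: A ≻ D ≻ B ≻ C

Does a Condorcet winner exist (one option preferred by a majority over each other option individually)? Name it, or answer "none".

A

A vs D: 11–6 for A.
A vs C: 15–2 for A.
A vs B: 11–6 for A.
A beats every other option head-to-head.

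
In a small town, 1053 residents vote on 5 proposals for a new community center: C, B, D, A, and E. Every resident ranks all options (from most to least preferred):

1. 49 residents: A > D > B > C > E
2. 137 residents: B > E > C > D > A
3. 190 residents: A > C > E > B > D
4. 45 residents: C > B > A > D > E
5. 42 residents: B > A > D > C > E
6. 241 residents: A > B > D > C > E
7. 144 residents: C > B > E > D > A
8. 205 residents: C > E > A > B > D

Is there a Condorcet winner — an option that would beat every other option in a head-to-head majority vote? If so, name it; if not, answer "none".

C vs B: 584–469 for C.
C vs D: 721–332 for C.
C vs A: 531–522 for C.
C vs E: 916–137 for C.
C beats every other option head-to-head.

C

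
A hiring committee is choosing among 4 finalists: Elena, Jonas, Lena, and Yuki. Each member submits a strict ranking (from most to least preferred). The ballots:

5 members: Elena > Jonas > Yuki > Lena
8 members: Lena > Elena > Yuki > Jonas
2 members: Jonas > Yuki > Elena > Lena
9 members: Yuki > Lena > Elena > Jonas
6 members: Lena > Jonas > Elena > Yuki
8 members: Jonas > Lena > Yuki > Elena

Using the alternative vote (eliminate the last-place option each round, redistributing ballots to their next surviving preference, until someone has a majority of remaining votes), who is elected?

Round 1: Elena 5, Jonas 10, Lena 14, Yuki 9. Eliminate Elena.
Round 2: Jonas 15, Lena 14, Yuki 9. Eliminate Yuki.
Round 3: Jonas 15, Lena 23. Lena has a majority.

Lena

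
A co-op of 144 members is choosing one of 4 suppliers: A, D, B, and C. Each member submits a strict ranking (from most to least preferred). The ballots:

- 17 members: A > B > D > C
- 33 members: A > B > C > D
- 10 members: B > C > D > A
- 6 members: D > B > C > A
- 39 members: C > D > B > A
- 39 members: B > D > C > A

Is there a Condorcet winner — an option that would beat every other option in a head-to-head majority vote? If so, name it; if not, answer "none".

B

B vs A: 94–50 for B.
B vs D: 99–45 for B.
B vs C: 105–39 for B.
B beats every other option head-to-head.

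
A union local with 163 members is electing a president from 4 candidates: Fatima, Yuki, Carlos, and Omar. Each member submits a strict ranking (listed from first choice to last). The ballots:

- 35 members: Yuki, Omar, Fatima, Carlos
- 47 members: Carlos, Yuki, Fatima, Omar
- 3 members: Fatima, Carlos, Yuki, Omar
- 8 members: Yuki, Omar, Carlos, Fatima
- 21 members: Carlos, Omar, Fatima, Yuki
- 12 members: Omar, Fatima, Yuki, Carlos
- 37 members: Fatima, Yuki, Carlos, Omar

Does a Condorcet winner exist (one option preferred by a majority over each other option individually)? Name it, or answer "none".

Yuki

Yuki vs Fatima: 90–73 for Yuki.
Yuki vs Carlos: 92–71 for Yuki.
Yuki vs Omar: 130–33 for Yuki.
Yuki beats every other option head-to-head.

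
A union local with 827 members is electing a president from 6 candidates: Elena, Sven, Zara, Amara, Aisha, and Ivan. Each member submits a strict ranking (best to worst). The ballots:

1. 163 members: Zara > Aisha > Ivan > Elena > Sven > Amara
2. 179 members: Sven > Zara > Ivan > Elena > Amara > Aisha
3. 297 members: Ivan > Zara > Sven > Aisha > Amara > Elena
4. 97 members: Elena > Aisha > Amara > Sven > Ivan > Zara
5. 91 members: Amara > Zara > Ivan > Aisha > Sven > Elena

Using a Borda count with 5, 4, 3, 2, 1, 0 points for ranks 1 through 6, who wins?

Zara

Elena: 163·2 + 179·2 + 297·0 + 97·5 + 91·0 = 1169
Sven: 163·1 + 179·5 + 297·3 + 97·2 + 91·1 = 2234
Zara: 163·5 + 179·4 + 297·4 + 97·0 + 91·4 = 3083
Amara: 163·0 + 179·1 + 297·1 + 97·3 + 91·5 = 1222
Aisha: 163·4 + 179·0 + 297·2 + 97·4 + 91·2 = 1816
Ivan: 163·3 + 179·3 + 297·5 + 97·1 + 91·3 = 2881
Zara has the highest Borda score (3083).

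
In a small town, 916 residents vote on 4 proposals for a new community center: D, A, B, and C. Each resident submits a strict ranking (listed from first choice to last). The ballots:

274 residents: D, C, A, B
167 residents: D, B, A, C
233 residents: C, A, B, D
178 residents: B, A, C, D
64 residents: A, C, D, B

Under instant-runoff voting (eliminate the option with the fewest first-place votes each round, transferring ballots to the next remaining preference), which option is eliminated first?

Round 1: D 441, A 64, B 178, C 233. Eliminate A.

A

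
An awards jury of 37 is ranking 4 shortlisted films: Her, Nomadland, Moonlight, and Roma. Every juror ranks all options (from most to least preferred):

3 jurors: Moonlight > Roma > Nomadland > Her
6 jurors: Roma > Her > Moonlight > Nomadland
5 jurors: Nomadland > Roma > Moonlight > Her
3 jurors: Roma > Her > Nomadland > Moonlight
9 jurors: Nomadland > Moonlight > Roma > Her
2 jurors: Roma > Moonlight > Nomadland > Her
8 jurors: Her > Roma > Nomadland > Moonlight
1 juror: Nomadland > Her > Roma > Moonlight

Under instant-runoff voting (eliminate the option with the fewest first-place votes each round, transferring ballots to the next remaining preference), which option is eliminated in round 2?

Round 1: Her 8, Nomadland 15, Moonlight 3, Roma 11. Eliminate Moonlight.
Round 2: Her 8, Nomadland 15, Roma 14. Eliminate Her.

Her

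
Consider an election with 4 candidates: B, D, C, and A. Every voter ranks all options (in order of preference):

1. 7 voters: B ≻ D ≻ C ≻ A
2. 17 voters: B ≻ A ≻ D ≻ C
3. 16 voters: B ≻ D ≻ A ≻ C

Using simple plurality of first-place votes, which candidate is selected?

B

First-place votes: B 40, D 0, C 0, A 0.
B has the most first-place votes.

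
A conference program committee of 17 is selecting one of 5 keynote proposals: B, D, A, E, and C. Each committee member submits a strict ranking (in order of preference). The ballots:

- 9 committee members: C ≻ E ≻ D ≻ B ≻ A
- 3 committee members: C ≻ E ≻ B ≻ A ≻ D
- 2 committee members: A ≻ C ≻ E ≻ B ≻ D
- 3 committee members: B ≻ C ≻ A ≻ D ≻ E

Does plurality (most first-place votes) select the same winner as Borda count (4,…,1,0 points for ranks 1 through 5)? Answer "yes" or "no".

yes

Plurality — first-place votes: B 3, D 0, A 2, E 0, C 12. Winner: C.
Borda — scores: B 29, D 21, A 17, E 40, C 63. Winner: C.
The two methods agree.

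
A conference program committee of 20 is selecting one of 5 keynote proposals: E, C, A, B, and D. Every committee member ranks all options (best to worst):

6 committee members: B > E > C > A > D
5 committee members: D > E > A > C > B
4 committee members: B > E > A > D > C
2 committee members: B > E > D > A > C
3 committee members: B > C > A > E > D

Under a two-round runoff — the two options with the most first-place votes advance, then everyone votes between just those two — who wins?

Round 1 first-place votes: E 0, C 0, A 0, B 15, D 5.
B and D advance.
Runoff: B is preferred to D by 15 voters; D by 5.
B wins the runoff.

B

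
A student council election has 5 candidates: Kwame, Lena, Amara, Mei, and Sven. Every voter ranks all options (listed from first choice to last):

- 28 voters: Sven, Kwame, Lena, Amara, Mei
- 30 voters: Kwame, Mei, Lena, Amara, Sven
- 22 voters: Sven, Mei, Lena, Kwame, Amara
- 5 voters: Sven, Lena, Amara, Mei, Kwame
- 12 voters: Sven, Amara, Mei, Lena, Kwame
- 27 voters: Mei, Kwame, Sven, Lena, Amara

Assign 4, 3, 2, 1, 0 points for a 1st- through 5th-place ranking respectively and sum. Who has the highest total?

Kwame: 28·3 + 30·4 + 22·1 + 5·0 + 12·0 + 27·3 = 307
Lena: 28·2 + 30·2 + 22·2 + 5·3 + 12·1 + 27·1 = 214
Amara: 28·1 + 30·1 + 22·0 + 5·2 + 12·3 + 27·0 = 104
Mei: 28·0 + 30·3 + 22·3 + 5·1 + 12·2 + 27·4 = 293
Sven: 28·4 + 30·0 + 22·4 + 5·4 + 12·4 + 27·2 = 322
Sven has the highest Borda score (322).

Sven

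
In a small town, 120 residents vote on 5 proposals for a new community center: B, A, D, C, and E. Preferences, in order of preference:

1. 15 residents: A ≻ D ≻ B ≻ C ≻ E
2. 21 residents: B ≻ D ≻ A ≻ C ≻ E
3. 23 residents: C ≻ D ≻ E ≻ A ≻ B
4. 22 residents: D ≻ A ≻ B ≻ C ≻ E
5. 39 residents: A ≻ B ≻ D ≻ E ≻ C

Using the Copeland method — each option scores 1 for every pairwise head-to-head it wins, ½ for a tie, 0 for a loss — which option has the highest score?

B: beats C and E; ties D; loses to A → score 2.5.
A: beats B, C, and E; loses to D → score 3.
D: beats A, C, and E; ties B → score 3.5.
C: beats E; loses to B, A, and D → score 1.
E: loses to B, A, D, and C → score 0.
D has the best pairwise record.

D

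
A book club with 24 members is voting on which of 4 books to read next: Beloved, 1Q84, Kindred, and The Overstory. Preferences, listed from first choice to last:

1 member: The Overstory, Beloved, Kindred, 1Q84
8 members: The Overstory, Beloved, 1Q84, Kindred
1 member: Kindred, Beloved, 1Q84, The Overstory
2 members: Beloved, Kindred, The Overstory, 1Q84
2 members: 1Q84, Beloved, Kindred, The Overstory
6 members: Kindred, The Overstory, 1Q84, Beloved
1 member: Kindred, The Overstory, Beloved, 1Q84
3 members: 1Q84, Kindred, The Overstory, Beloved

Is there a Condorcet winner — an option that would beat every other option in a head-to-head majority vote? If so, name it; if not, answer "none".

none

Checking pairwise contests:
The Overstory beats Beloved 19–5.
Beloved beats 1Q84 13–11.
Beloved beats Kindred 13–11.
Kindred beats The Overstory 15–9.
Every option loses at least one head-to-head, so there is no Condorcet winner.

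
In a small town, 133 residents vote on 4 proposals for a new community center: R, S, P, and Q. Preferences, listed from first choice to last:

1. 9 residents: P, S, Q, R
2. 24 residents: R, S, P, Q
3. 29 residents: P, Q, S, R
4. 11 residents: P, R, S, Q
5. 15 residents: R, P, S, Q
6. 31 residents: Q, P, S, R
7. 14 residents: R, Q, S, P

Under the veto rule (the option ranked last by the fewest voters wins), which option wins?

Last-place votes: R 69, S 0, P 14, Q 50.
S is ranked last by the fewest voters, so S wins.

S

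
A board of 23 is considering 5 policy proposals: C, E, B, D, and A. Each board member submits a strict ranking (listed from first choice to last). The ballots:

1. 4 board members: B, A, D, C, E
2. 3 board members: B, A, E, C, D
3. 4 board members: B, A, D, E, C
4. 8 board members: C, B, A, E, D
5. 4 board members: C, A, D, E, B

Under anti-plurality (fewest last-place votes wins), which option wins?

Last-place votes: C 4, E 4, B 4, D 11, A 0.
A is ranked last by the fewest voters, so A wins.

A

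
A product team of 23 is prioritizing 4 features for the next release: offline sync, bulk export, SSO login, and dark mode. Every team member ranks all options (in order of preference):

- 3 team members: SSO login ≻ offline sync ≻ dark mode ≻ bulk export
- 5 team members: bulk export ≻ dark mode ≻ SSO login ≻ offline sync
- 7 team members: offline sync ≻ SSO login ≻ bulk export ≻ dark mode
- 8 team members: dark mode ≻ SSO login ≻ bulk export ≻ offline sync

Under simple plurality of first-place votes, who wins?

dark mode

First-place votes: offline sync 7, bulk export 5, SSO login 3, dark mode 8.
dark mode has the most first-place votes.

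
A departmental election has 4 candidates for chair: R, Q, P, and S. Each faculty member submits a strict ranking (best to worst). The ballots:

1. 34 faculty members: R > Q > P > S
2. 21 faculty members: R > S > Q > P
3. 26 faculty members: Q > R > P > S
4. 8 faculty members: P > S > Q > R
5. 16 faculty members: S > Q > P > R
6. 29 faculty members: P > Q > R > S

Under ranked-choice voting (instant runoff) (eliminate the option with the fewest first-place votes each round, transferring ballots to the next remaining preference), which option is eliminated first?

S

Round 1: R 55, Q 26, P 37, S 16. Eliminate S.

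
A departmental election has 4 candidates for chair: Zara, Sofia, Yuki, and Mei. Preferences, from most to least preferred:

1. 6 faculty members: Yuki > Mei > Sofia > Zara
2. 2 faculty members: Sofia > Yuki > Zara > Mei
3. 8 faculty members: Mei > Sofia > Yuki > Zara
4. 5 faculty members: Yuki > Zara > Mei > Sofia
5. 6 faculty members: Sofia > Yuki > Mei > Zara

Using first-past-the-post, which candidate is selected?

First-place votes: Zara 0, Sofia 8, Yuki 11, Mei 8.
Yuki has the most first-place votes.

Yuki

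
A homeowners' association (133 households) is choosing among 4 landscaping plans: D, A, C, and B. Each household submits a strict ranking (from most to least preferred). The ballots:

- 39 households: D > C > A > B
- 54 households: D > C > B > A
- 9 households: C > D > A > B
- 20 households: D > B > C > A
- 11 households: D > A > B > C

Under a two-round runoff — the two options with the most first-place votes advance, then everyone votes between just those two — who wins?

D

Round 1 first-place votes: D 124, A 0, C 9, B 0.
D and C advance.
Runoff: D is preferred to C by 124 voters; C by 9.
D wins the runoff.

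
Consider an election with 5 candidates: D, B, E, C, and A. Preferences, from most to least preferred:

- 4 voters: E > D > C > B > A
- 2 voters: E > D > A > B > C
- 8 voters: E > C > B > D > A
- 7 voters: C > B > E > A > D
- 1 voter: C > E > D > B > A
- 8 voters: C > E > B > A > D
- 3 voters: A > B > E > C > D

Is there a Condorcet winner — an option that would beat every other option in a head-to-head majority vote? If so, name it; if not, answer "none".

E vs D: 33–0 for E.
E vs B: 23–10 for E.
E vs C: 17–16 for E.
E vs A: 30–3 for E.
E beats every other option head-to-head.

E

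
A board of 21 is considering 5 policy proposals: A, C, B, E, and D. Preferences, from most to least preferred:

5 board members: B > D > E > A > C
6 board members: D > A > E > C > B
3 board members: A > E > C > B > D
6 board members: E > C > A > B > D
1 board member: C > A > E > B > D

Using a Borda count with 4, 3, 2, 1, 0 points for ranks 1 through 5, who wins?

E

A: 5·1 + 6·3 + 3·4 + 6·2 + 1·3 = 50
C: 5·0 + 6·1 + 3·2 + 6·3 + 1·4 = 34
B: 5·4 + 6·0 + 3·1 + 6·1 + 1·1 = 30
E: 5·2 + 6·2 + 3·3 + 6·4 + 1·2 = 57
D: 5·3 + 6·4 + 3·0 + 6·0 + 1·0 = 39
E has the highest Borda score (57).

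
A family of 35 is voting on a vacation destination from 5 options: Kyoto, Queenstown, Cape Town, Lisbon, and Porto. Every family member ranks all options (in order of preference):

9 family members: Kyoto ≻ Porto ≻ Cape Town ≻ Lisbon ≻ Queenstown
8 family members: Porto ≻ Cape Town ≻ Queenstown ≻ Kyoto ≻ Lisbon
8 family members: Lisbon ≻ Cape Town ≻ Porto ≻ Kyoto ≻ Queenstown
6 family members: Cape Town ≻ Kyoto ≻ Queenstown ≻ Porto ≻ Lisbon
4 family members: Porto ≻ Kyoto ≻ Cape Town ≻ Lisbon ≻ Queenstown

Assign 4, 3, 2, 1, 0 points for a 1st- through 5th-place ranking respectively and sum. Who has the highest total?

Cape Town

Kyoto: 9·4 + 8·1 + 8·1 + 6·3 + 4·3 = 82
Queenstown: 9·0 + 8·2 + 8·0 + 6·2 + 4·0 = 28
Cape Town: 9·2 + 8·3 + 8·3 + 6·4 + 4·2 = 98
Lisbon: 9·1 + 8·0 + 8·4 + 6·0 + 4·1 = 45
Porto: 9·3 + 8·4 + 8·2 + 6·1 + 4·4 = 97
Cape Town has the highest Borda score (98).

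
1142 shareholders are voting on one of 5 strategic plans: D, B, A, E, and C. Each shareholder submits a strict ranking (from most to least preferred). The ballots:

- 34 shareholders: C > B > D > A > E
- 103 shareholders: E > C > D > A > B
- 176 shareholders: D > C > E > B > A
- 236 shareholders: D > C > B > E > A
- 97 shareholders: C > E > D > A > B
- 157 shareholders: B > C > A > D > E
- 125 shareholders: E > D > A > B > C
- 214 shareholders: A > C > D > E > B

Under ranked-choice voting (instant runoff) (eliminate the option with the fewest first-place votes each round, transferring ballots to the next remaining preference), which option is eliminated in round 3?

Round 1: D 412, B 157, A 214, E 228, C 131. Eliminate C.
Round 2: D 412, B 191, A 214, E 325. Eliminate B.
Round 3: D 446, A 371, E 325. Eliminate E.

E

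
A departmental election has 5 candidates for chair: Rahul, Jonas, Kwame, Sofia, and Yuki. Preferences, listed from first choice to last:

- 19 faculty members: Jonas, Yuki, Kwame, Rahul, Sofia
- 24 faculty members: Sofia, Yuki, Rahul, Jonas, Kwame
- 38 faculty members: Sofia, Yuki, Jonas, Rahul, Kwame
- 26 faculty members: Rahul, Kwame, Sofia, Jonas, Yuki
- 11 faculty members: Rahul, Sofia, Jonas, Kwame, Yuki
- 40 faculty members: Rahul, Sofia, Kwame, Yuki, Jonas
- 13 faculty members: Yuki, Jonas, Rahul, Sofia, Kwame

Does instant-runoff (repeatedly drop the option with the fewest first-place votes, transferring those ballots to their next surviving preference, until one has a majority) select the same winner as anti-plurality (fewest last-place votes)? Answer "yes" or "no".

yes

Instant-runoff — R1 Rahul 77, Jonas 19, Kwame 0, Sofia 62, Yuki 13 (Kwame out); R2 Rahul 77, Jonas 19, Sofia 62, Yuki 13 (Yuki out); R3 Rahul 77, Jonas 32, Sofia 62 (Jonas out); R4 Rahul 109, Sofia 62 (Rahul winner). Winner: Rahul.
Anti-plurality — last-place votes: Rahul 0, Jonas 40, Kwame 75, Sofia 19, Yuki 37. Winner: Rahul.
The two methods agree.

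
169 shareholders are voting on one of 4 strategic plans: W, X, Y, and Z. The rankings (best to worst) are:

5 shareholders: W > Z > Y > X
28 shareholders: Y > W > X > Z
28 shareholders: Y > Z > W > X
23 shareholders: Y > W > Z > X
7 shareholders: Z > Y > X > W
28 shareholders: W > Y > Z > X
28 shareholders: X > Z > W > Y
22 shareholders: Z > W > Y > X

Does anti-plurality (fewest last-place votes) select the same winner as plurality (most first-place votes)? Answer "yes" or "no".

Anti-plurality — last-place votes: W 7, X 106, Y 28, Z 28. Winner: W.
Plurality — first-place votes: W 33, X 28, Y 79, Z 29. Winner: Y.
The two methods disagree.

no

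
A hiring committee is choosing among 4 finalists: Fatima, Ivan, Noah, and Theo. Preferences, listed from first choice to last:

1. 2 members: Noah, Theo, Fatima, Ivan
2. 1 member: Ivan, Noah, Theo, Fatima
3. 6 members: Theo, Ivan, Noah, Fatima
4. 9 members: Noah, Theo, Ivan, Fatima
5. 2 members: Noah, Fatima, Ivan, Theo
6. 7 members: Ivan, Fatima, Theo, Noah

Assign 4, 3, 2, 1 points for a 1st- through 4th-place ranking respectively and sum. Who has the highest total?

Theo

Fatima: 2·2 + 1·1 + 6·1 + 9·1 + 2·3 + 7·3 = 47
Ivan: 2·1 + 1·4 + 6·3 + 9·2 + 2·2 + 7·4 = 74
Noah: 2·4 + 1·3 + 6·2 + 9·4 + 2·4 + 7·1 = 74
Theo: 2·3 + 1·2 + 6·4 + 9·3 + 2·1 + 7·2 = 75
Theo has the highest Borda score (75).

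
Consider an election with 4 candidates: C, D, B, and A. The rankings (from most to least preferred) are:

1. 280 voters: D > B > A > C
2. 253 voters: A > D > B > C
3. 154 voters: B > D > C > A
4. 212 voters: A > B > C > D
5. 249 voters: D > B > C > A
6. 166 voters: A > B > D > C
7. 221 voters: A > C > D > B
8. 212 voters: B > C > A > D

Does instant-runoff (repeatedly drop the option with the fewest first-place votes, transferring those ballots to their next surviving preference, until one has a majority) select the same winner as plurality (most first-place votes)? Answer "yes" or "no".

yes

Instant-runoff — R1 C 0, D 529, B 366, A 852 (C out); R2 D 529, B 366, A 852 (B out); R3 D 683, A 1064 (A winner). Winner: A.
Plurality — first-place votes: C 0, D 529, B 366, A 852. Winner: A.
The two methods agree.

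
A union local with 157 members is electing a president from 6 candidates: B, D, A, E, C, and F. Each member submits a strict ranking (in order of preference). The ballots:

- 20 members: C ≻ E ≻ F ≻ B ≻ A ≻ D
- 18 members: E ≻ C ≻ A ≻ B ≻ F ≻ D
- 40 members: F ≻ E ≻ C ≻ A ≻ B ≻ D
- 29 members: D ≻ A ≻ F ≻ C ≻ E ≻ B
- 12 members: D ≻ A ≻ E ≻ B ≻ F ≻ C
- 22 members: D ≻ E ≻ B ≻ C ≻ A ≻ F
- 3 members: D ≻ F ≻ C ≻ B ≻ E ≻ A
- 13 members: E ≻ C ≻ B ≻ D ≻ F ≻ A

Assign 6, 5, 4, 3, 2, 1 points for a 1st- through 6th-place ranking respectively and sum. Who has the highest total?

B: 20·3 + 18·3 + 40·2 + 29·1 + 12·3 + 22·4 + 3·3 + 13·4 = 408
D: 20·1 + 18·1 + 40·1 + 29·6 + 12·6 + 22·6 + 3·6 + 13·3 = 513
A: 20·2 + 18·4 + 40·3 + 29·5 + 12·5 + 22·2 + 3·1 + 13·1 = 497
E: 20·5 + 18·6 + 40·5 + 29·2 + 12·4 + 22·5 + 3·2 + 13·6 = 708
C: 20·6 + 18·5 + 40·4 + 29·3 + 12·1 + 22·3 + 3·4 + 13·5 = 612
F: 20·4 + 18·2 + 40·6 + 29·4 + 12·2 + 22·1 + 3·5 + 13·2 = 559
E has the highest Borda score (708).

E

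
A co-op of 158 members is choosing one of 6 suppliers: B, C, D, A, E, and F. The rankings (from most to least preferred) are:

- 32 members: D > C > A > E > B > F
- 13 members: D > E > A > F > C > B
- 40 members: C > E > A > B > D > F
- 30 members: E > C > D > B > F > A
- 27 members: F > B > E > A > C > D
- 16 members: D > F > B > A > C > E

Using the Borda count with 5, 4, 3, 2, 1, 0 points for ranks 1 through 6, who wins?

B: 32·1 + 13·0 + 40·2 + 30·2 + 27·4 + 16·3 = 328
C: 32·4 + 13·1 + 40·5 + 30·4 + 27·1 + 16·1 = 504
D: 32·5 + 13·5 + 40·1 + 30·3 + 27·0 + 16·5 = 435
A: 32·3 + 13·3 + 40·3 + 30·0 + 27·2 + 16·2 = 341
E: 32·2 + 13·4 + 40·4 + 30·5 + 27·3 + 16·0 = 507
F: 32·0 + 13·2 + 40·0 + 30·1 + 27·5 + 16·4 = 255
E has the highest Borda score (507).

E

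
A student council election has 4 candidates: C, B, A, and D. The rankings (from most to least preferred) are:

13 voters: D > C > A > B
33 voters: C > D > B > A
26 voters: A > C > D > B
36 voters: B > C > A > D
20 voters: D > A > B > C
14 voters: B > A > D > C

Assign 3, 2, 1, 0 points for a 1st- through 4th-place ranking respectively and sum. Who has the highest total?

C: 13·2 + 33·3 + 26·2 + 36·2 + 20·0 + 14·0 = 249
B: 13·0 + 33·1 + 26·0 + 36·3 + 20·1 + 14·3 = 203
A: 13·1 + 33·0 + 26·3 + 36·1 + 20·2 + 14·2 = 195
D: 13·3 + 33·2 + 26·1 + 36·0 + 20·3 + 14·1 = 205
C has the highest Borda score (249).

C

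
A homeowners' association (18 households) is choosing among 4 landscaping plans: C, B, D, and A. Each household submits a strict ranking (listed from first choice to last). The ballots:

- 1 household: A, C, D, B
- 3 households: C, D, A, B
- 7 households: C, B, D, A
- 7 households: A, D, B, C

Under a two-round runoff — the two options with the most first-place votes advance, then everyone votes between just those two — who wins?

C

Round 1 first-place votes: C 10, B 0, D 0, A 8.
C and A advance.
Runoff: C is preferred to A by 10 voters; A by 8.
C wins the runoff.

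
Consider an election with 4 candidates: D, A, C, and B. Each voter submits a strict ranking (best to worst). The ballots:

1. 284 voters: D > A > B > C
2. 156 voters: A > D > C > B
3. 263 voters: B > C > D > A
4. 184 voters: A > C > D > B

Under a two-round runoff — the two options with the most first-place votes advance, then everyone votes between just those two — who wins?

D

Round 1 first-place votes: D 284, A 340, C 0, B 263.
A and D advance.
Runoff: A is preferred to D by 340 voters; D by 547.
D wins the runoff.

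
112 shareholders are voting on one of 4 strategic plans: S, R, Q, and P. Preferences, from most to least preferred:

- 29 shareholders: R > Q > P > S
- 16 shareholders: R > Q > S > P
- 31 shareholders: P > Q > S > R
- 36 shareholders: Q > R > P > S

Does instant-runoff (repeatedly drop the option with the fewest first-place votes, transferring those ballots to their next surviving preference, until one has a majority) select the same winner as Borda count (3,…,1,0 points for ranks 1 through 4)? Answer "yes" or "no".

Instant-runoff — R1 S 0, R 45, Q 36, P 31 (S out); R2 R 45, Q 36, P 31 (P out); R3 R 45, Q 67 (Q winner). Winner: Q.
Borda — scores: S 47, R 207, Q 260, P 158. Winner: Q.
The two methods agree.

yes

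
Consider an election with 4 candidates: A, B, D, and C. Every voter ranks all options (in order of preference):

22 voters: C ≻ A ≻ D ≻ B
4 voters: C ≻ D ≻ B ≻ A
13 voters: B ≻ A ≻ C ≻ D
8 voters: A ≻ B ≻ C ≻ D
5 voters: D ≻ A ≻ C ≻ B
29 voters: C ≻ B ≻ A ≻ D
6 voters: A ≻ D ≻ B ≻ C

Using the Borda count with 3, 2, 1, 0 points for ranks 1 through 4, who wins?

A: 22·2 + 4·0 + 13·2 + 8·3 + 5·2 + 29·1 + 6·3 = 151
B: 22·0 + 4·1 + 13·3 + 8·2 + 5·0 + 29·2 + 6·1 = 123
D: 22·1 + 4·2 + 13·0 + 8·0 + 5·3 + 29·0 + 6·2 = 57
C: 22·3 + 4·3 + 13·1 + 8·1 + 5·1 + 29·3 + 6·0 = 191
C has the highest Borda score (191).

C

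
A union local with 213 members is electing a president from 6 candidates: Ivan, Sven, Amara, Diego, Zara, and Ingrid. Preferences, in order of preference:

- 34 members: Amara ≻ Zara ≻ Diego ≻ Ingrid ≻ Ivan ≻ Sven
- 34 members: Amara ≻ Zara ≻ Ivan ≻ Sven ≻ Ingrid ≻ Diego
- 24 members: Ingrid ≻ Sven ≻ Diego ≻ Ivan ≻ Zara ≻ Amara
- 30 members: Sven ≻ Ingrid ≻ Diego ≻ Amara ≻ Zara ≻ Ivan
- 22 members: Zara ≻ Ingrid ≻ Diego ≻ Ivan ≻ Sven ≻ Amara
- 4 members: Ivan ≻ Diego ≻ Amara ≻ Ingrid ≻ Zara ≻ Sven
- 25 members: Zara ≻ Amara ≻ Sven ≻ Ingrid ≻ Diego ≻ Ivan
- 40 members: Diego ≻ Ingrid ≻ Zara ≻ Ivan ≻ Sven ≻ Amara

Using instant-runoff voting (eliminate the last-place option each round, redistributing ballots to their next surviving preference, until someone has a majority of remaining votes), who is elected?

Zara

Round 1: Ivan 4, Sven 30, Amara 68, Diego 40, Zara 47, Ingrid 24. Eliminate Ivan.
Round 2: Sven 30, Amara 68, Diego 44, Zara 47, Ingrid 24. Eliminate Ingrid.
Round 3: Sven 54, Amara 68, Diego 44, Zara 47. Eliminate Diego.
Round 4: Sven 54, Amara 72, Zara 87. Eliminate Sven.
Round 5: Amara 102, Zara 111. Zara has a majority.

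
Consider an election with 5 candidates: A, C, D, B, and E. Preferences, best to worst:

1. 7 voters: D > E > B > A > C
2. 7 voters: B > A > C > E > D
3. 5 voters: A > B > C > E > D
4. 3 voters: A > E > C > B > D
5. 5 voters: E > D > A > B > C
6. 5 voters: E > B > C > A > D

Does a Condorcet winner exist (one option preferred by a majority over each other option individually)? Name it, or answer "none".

E

E vs A: 17–15 for E.
E vs C: 20–12 for E.
E vs D: 25–7 for E.
E vs B: 20–12 for E.
E beats every other option head-to-head.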